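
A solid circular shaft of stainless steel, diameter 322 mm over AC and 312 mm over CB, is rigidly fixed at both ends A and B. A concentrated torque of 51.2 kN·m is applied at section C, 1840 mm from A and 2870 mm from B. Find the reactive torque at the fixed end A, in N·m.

Compatibility: T_A·a/J_AC = T_B·b/J_CB with T_A + T_B = T₀.
J_AC = 1.06×10^-3 m⁴, J_CB = 9.30×10^-4 m⁴, so T_A = T₀·(J_AC/a)/((J_AC/a)+(J_CB/b)) = 32710 N·m, T_B = 18490 N·m.

32700 N·m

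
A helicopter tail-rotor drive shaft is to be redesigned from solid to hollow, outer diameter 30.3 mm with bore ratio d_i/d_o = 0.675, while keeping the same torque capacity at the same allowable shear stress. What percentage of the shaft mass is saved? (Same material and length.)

Equal τ_max and T ⇒ the solid shaft needs d_s³ = d_o³(1−k⁴), so d_s = 30.3·(1−0.675⁴)^(1/3) = 28.04 mm.
Area ratio A_h/A_s = d_o²(1−k²)/d_s² = (1−k²)/(1−k⁴)^(2/3) = 0.6357.
Mass saving = 1 − 0.6357 = 36.4 %.

36.4 %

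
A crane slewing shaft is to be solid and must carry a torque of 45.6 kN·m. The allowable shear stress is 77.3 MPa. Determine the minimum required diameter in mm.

144 mm

For a solid shaft τ_max = 16T/(πd³), so d = (16T/(π τ_allow))^(1/3) = (16·45600/(π·7.73×10^7))^(1/3) = 0.1443 m.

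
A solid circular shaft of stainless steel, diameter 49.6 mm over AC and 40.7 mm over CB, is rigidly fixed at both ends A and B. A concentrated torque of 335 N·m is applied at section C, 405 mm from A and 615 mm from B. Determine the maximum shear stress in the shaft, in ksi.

Compatibility: T_A·a/J_AC = T_B·b/J_CB with T_A + T_B = T₀.
J_AC = 5.94×10^-7 m⁴, J_CB = 2.69×10^-7 m⁴, so T_A = T₀·(J_AC/a)/((J_AC/a)+(J_CB/b)) = 258.0 N·m, T_B = 77.02 N·m.
τ in each portion: τ_AC = 1.08×10^7 Pa, τ_CB = 5.82×10^6 Pa; maximum is in AC.
τ_max = T_AC·r/J = 258.0·0.0248/5.94×10^-7 = 1.077×10^7 Pa.

1.56 ksi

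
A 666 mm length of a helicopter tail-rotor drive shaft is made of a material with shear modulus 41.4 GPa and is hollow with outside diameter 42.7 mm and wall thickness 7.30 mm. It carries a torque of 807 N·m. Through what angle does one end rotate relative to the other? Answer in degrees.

2.81°

J = π(d_o⁴ − d_i⁴)/32 = π(0.0427⁴ − 0.0281⁴)/32 = 2.652×10^-7 m⁴.
θ = T·L/(G·J) = 807.0 × 0.666 / (41.4×10⁹ × 2.652×10^-7) = 0.04896 rad.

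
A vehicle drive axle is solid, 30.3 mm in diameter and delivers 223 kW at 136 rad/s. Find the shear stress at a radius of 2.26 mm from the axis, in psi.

6500 psi

ω = 136 rad/s, so T = P/ω = 223×10³ / 136.0 = 1640 N·m.
J = πd⁴/32 = π(0.0303)⁴/32 = 8.275×10^-8 m⁴.
Shear stress varies linearly with radius: τ = T·r/J = 1640 × 0.00226 / 8.275×10^-8 = 4.478×10^7 Pa.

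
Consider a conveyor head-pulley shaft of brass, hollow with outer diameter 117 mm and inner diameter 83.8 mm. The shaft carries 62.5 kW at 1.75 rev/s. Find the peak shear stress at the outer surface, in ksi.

ω = 2π·1.75 = 11.00 rad/s, so T = P/ω = 62.5×10³ / 11.00 = 5684 N·m.
J = π(d_o⁴ − d_i⁴)/32 = π(0.117⁴ − 0.0838⁴)/32 = 1.356×10^-5 m⁴.
τ_max = T·r/J = 5684 × 0.0585 / 1.356×10^-5 = 2.453×10^7 Pa.

3.56 ksi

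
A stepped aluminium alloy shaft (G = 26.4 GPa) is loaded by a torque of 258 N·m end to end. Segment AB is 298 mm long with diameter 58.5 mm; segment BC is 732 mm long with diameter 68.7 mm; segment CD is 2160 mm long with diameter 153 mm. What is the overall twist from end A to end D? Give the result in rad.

0.00620 rad

J_AB = π(0.0585)⁴/32 = 1.15×10^-6 m⁴; J_BC = π(0.0687)⁴/32 = 2.19×10^-6 m⁴; J_CD = π(0.153)⁴/32 = 5.38×10^-5 m⁴.
θ = (T/G)·Σ L_i/J_i = (258.0/26.4×10⁹)·(0.298/1.15×10^-6 + 0.732/2.19×10^-6 + 2.16/5.38×10^-5) = 6.196×10^-3 rad.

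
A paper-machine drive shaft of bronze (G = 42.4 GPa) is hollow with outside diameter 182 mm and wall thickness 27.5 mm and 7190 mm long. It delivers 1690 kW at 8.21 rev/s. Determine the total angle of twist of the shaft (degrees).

3.87°

ω = 2π·8.21 = 51.58 rad/s, so T = P/ω = 1690×10³ / 51.58 = 32760 N·m.
J = π(d_o⁴ − d_i⁴)/32 = π(0.182⁴ − 0.127⁴)/32 = 8.218×10^-5 m⁴.
θ = T·L/(G·J) = 32760 × 7.19 / (42.4×10⁹ × 8.218×10^-5) = 0.06760 rad.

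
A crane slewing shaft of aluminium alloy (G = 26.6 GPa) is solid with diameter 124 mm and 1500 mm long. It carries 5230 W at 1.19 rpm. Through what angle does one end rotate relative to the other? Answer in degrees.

5.84°

ω = 2π·1.19/60 = 0.1246 rad/s, so T = P/ω = 5230 / 0.1246 = 41970 N·m.
J = πd⁴/32 = π(0.124)⁴/32 = 2.321×10^-5 m⁴.
θ = T·L/(G·J) = 41970 × 1.50 / (26.6×10⁹ × 2.321×10^-5) = 0.1020 rad.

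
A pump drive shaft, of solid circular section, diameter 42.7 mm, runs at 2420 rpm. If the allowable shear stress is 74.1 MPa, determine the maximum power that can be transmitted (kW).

287 kW

J = πd⁴/32 = π(0.0427)⁴/32 = 3.264×10^-7 m⁴.
T_max = τ_allow·J/r = 7.41×10^7 × 3.264×10^-7 / 0.0214 = 1133 N·m.
ω = 2π·2420/60 = 253.4 rad/s, so P_max = T_max·ω = 2.871×10^5 W.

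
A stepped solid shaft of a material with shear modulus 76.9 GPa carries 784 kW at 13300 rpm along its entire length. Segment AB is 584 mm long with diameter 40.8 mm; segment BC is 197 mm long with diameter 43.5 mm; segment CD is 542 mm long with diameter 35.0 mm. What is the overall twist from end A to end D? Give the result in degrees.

2.68°

ω = 2π·13300/60 = 1393 rad/s, so T = P/ω = 784×10³ / 1393 = 562.9 N·m.
J_AB = π(0.0408)⁴/32 = 2.72×10^-7 m⁴; J_BC = π(0.0435)⁴/32 = 3.52×10^-7 m⁴; J_CD = π(0.0350)⁴/32 = 1.47×10^-7 m⁴.
θ = (T/G)·Σ L_i/J_i = (562.9/76.9×10⁹)·(0.584/2.72×10^-7 + 0.197/3.52×10^-7 + 0.542/1.47×10^-7) = 0.04675 rad.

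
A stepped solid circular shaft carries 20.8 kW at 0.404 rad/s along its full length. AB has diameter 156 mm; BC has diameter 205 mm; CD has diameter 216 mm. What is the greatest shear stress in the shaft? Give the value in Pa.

ω = 0.404 rad/s, so T = P/ω = 20.8×10³ / 0.4040 = 51490 N·m.
Under the same torque, τ_max = 16T/(πd³) is largest where d is smallest — segment AB (d = 156 mm).
τ_max = 16·51490/(π·(0.156)³) = 6.907×10^7 Pa.

6.91e7 Pa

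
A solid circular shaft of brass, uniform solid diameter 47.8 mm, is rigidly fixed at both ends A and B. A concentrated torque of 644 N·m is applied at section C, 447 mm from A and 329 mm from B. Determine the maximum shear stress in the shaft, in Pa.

1.73e7 Pa

With uniform GJ and both ends fixed, compatibility θ_AC = θ_CB gives T_A·a = T_B·b, together with T_A + T_B = T₀.
T_A = T₀·b/(a+b) = 644.0·329/776.0 = 273.0 N·m; T_B = 371.0 N·m.
τ in each portion: τ_AC = 1.27×10^7 Pa, τ_CB = 1.73×10^7 Pa; maximum is in CB.
τ_max = T_CB·r/J = 371.0·0.0239/5.13×10^-7 = 1.730×10^7 Pa.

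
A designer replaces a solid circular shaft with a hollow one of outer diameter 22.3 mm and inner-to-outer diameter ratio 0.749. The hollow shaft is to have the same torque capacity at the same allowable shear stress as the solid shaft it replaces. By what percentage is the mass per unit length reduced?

Equal τ_max and T ⇒ the solid shaft needs d_s³ = d_o³(1−k⁴), so d_s = 22.3·(1−0.749⁴)^(1/3) = 19.66 mm.
Area ratio A_h/A_s = d_o²(1−k²)/d_s² = (1−k²)/(1−k⁴)^(2/3) = 0.5648.
Mass saving = 1 − 0.5648 = 43.5 %.

43.5 %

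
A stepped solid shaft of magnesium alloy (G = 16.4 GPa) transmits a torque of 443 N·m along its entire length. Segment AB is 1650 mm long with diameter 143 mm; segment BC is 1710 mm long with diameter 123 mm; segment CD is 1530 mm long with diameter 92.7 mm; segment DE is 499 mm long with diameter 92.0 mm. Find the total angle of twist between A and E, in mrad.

J_AB = π(0.143)⁴/32 = 4.11×10^-5 m⁴; J_BC = π(0.123)⁴/32 = 2.25×10^-5 m⁴; J_CD = π(0.0927)⁴/32 = 7.25×10^-6 m⁴; J_DE = π(0.0920)⁴/32 = 7.03×10^-6 m⁴.
θ = (T/G)·Σ L_i/J_i = (443.0/16.4×10⁹)·(1.65/4.11×10^-5 + 1.71/2.25×10^-5 + 1.53/7.25×10^-6 + 0.499/7.03×10^-6) = 0.01076 rad.

10.8 mrad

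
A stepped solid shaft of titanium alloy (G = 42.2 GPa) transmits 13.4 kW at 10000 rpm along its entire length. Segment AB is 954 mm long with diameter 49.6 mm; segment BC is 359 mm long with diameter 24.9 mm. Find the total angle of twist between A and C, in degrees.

0.193°

ω = 2π·10000/60 = 1047 rad/s, so T = P/ω = 13.4×10³ / 1047 = 12.80 N·m.
J_AB = π(0.0496)⁴/32 = 5.94×10^-7 m⁴; J_BC = π(0.0249)⁴/32 = 3.77×10^-8 m⁴.
θ = (T/G)·Σ L_i/J_i = (12.80/42.2×10⁹)·(0.954/5.94×10^-7 + 0.359/3.77×10^-8) = 3.371×10^-3 rad.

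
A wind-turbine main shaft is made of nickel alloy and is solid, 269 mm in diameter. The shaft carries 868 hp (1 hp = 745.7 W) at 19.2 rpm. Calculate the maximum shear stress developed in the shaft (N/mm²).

ω = 2π·19.2/60 = 2.011 rad/s, so T = P/ω = 868×745.7 / 2.011 = 321900 N·m.
J = πd⁴/32 = π(0.269)⁴/32 = 5.141×10^-4 m⁴.
τ_max = T·r/J = 321900 × 0.135 / 5.141×10^-4 = 8.423×10^7 Pa.

84.2 N/mm²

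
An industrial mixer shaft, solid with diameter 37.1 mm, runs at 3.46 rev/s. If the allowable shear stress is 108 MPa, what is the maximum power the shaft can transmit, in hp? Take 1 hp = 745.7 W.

J = πd⁴/32 = π(0.0371)⁴/32 = 1.860×10^-7 m⁴.
T_max = τ_allow·J/r = 1.08×10^8 × 1.860×10^-7 / 0.0186 = 1083 N·m.
ω = 2π·3.46 = 21.74 rad/s, so P_max = T_max·ω = 2.354×10^4 W.

31.6 hp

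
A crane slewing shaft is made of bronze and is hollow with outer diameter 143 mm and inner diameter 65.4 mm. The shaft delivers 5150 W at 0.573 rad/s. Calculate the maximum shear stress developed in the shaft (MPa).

ω = 0.573 rad/s, so T = P/ω = 5150 / 0.5730 = 8988 N·m.
J = π(d_o⁴ − d_i⁴)/32 = π(0.143⁴ − 0.0654⁴)/32 = 3.926×10^-5 m⁴.
τ_max = T·r/J = 8988 × 0.0715 / 3.926×10^-5 = 1.637×10^7 Pa.

16.4 MPa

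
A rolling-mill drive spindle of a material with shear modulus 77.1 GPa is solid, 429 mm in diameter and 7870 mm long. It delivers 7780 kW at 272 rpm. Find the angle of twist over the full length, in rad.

ω = 2π·272/60 = 28.48 rad/s, so T = P/ω = 7780×10³ / 28.48 = 273100 N·m.
J = πd⁴/32 = π(0.429)⁴/32 = 3.325×10^-3 m⁴.
θ = T·L/(G·J) = 273100 × 7.87 / (77.1×10⁹ × 3.325×10^-3) = 8.384×10^-3 rad.

0.00838 rad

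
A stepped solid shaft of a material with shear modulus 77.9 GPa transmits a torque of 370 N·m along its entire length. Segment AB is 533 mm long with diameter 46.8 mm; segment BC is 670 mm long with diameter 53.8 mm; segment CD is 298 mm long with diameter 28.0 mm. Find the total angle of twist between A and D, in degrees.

J_AB = π(0.0468)⁴/32 = 4.71×10^-7 m⁴; J_BC = π(0.0538)⁴/32 = 8.22×10^-7 m⁴; J_CD = π(0.0280)⁴/32 = 6.03×10^-8 m⁴.
θ = (T/G)·Σ L_i/J_i = (370.0/77.9×10⁹)·(0.533/4.71×10^-7 + 0.670/8.22×10^-7 + 0.298/6.03×10^-8) = 0.03270 rad.

1.87°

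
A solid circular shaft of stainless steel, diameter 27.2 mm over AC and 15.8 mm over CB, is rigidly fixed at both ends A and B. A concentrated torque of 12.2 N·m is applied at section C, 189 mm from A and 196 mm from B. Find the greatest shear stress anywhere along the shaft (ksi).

Compatibility: T_A·a/J_AC = T_B·b/J_CB with T_A + T_B = T₀.
J_AC = 5.37×10^-8 m⁴, J_CB = 6.12×10^-9 m⁴, so T_A = T₀·(J_AC/a)/((J_AC/a)+(J_CB/b)) = 10.99 N·m, T_B = 1.207 N·m.
τ in each portion: τ_AC = 2.78×10^6 Pa, τ_CB = 1.56×10^6 Pa; maximum is in AC.
τ_max = T_AC·r/J = 10.99·0.0136/5.37×10^-8 = 2.782×10^6 Pa.

0.404 ksi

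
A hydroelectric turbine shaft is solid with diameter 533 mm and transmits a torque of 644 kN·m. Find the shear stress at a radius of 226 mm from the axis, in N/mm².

18.4 N/mm²

J = πd⁴/32 = π(0.533)⁴/32 = 7.923×10^-3 m⁴.
Shear stress varies linearly with radius: τ = T·r/J = 644000 × 0.226 / 7.923×10^-3 = 1.837×10^7 Pa.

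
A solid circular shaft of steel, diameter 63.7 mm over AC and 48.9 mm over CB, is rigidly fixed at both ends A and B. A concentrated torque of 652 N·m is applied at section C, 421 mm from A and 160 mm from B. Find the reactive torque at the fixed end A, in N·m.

Compatibility: T_A·a/J_AC = T_B·b/J_CB with T_A + T_B = T₀.
J_AC = 1.62×10^-6 m⁴, J_CB = 5.61×10^-7 m⁴, so T_A = T₀·(J_AC/a)/((J_AC/a)+(J_CB/b)) = 340.7 N·m, T_B = 311.3 N·m.

341 N·m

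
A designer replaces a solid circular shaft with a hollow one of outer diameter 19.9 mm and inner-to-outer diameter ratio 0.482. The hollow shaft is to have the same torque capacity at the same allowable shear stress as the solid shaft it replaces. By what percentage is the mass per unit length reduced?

20.3 %

Equal τ_max and T ⇒ the solid shaft needs d_s³ = d_o³(1−k⁴), so d_s = 19.9·(1−0.482⁴)^(1/3) = 19.54 mm.
Area ratio A_h/A_s = d_o²(1−k²)/d_s² = (1−k²)/(1−k⁴)^(2/3) = 0.7966.
Mass saving = 1 − 0.7966 = 20.3 %.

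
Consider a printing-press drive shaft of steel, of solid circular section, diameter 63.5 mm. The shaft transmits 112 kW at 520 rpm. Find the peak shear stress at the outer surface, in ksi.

5.93 ksi

ω = 2π·520/60 = 54.45 rad/s, so T = P/ω = 112×10³ / 54.45 = 2057 N·m.
J = πd⁴/32 = π(0.0635)⁴/32 = 1.596×10^-6 m⁴.
τ_max = T·r/J = 2057 × 0.0318 / 1.596×10^-6 = 4.091×10^7 Pa.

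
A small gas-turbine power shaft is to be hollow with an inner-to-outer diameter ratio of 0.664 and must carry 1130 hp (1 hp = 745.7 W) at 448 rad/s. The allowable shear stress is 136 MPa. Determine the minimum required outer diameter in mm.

ω = 448 rad/s, so T = P/ω = 1130×745.7 / 448.0 = 1881 N·m.
For a hollow shaft with d_i/d_o = 0.664: τ_max = 16T/(π d_o³ (1−k⁴)), so d_o = [16T/(π τ_allow (1−k⁴))]^(1/3) = [16·1881/(π·1.36×10^8·0.8056)]^(1/3) = 0.04438 m.

44.4 mm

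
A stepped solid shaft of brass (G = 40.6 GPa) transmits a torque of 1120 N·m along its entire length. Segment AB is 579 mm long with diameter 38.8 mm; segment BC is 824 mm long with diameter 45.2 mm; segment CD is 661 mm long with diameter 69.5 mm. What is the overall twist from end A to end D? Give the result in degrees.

7.75°

J_AB = π(0.0388)⁴/32 = 2.22×10^-7 m⁴; J_BC = π(0.0452)⁴/32 = 4.10×10^-7 m⁴; J_CD = π(0.0695)⁴/32 = 2.29×10^-6 m⁴.
θ = (T/G)·Σ L_i/J_i = (1120/40.6×10⁹)·(0.579/2.22×10^-7 + 0.824/4.10×10^-7 + 0.661/2.29×10^-6) = 0.1352 rad.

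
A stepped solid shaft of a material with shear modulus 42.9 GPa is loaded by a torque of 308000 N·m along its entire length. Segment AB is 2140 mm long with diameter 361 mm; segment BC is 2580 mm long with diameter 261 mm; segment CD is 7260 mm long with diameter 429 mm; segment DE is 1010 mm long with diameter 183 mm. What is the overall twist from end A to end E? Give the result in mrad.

131 mrad

J_AB = π(0.361)⁴/32 = 1.67×10^-3 m⁴; J_BC = π(0.261)⁴/32 = 4.56×10^-4 m⁴; J_CD = π(0.429)⁴/32 = 3.33×10^-3 m⁴; J_DE = π(0.183)⁴/32 = 1.10×10^-4 m⁴.
θ = (T/G)·Σ L_i/J_i = (308000/42.9×10⁹)·(2.14/1.67×10^-3 + 2.58/4.56×10^-4 + 7.26/3.33×10^-3 + 1.01/1.10×10^-4) = 0.1314 rad.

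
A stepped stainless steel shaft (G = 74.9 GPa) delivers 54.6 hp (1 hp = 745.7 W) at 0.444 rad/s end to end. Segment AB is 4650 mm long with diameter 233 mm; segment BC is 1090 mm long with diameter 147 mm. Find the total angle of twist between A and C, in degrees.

2.80°

ω = 0.444 rad/s, so T = P/ω = 54.6×745.7 / 0.4440 = 91700 N·m.
J_AB = π(0.233)⁴/32 = 2.89×10^-4 m⁴; J_BC = π(0.147)⁴/32 = 4.58×10^-5 m⁴.
θ = (T/G)·Σ L_i/J_i = (91700/74.9×10⁹)·(4.65/2.89×10^-4 + 1.09/4.58×10^-5) = 0.04879 rad.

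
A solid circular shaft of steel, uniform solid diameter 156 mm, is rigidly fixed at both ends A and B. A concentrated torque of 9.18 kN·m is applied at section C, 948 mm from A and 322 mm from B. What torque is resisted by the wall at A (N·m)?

With uniform GJ and both ends fixed, compatibility θ_AC = θ_CB gives T_A·a = T_B·b, together with T_A + T_B = T₀.
T_A = T₀·b/(a+b) = 9180·322/1270 = 2328 N·m; T_B = 6852 N·m.

2330 N·m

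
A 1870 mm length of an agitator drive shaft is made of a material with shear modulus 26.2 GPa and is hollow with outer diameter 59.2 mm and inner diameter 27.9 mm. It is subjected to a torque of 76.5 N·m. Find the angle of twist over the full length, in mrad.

J = π(d_o⁴ − d_i⁴)/32 = π(0.0592⁴ − 0.0279⁴)/32 = 1.146×10^-6 m⁴.
θ = T·L/(G·J) = 76.50 × 1.87 / (26.2×10⁹ × 1.146×10^-6) = 4.763×10^-3 rad.

4.76 mrad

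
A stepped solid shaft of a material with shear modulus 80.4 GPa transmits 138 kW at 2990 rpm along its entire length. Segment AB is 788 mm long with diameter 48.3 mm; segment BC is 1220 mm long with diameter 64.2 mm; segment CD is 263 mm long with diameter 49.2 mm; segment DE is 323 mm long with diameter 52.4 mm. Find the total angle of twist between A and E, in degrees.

0.974°

ω = 2π·2990/60 = 313.1 rad/s, so T = P/ω = 138×10³ / 313.1 = 440.7 N·m.
J_AB = π(0.0483)⁴/32 = 5.34×10^-7 m⁴; J_BC = π(0.0642)⁴/32 = 1.67×10^-6 m⁴; J_CD = π(0.0492)⁴/32 = 5.75×10^-7 m⁴; J_DE = π(0.0524)⁴/32 = 7.40×10^-7 m⁴.
θ = (T/G)·Σ L_i/J_i = (440.7/80.4×10⁹)·(0.788/5.34×10^-7 + 1.22/1.67×10^-6 + 0.263/5.75×10^-7 + 0.323/7.40×10^-7) = 0.01699 rad.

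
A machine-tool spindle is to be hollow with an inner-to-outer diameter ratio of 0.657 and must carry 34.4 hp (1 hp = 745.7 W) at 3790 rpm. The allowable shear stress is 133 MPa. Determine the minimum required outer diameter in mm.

ω = 2π·3790/60 = 396.9 rad/s, so T = P/ω = 34.4×745.7 / 396.9 = 64.63 N·m.
For a hollow shaft with d_i/d_o = 0.657: τ_max = 16T/(π d_o³ (1−k⁴)), so d_o = [16T/(π τ_allow (1−k⁴))]^(1/3) = [16·64.63/(π·1.33×10^8·0.8137)]^(1/3) = 0.01449 m.

14.5 mm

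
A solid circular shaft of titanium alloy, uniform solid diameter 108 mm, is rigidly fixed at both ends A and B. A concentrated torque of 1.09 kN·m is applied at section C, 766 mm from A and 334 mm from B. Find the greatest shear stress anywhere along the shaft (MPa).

3.07 MPa

With uniform GJ and both ends fixed, compatibility θ_AC = θ_CB gives T_A·a = T_B·b, together with T_A + T_B = T₀.
T_A = T₀·b/(a+b) = 1090·334/1100 = 331.0 N·m; T_B = 759.0 N·m.
τ in each portion: τ_AC = 1.34×10^6 Pa, τ_CB = 3.07×10^6 Pa; maximum is in CB.
τ_max = T_CB·r/J = 759.0·0.0540/1.34×10^-5 = 3.069×10^6 Pa.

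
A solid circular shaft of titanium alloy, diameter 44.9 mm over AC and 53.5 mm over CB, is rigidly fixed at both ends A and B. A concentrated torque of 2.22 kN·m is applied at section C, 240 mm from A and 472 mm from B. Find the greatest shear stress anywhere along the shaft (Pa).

6.17e7 Pa

Compatibility: T_A·a/J_AC = T_B·b/J_CB with T_A + T_B = T₀.
J_AC = 3.99×10^-7 m⁴, J_CB = 8.04×10^-7 m⁴, so T_A = T₀·(J_AC/a)/((J_AC/a)+(J_CB/b)) = 1096 N·m, T_B = 1124 N·m.
τ in each portion: τ_AC = 6.17×10^7 Pa, τ_CB = 3.74×10^7 Pa; maximum is in AC.
τ_max = T_AC·r/J = 1096·0.0224/3.99×10^-7 = 6.168×10^7 Pa.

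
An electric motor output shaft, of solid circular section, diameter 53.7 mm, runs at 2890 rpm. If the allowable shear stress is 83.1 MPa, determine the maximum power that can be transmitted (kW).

J = πd⁴/32 = π(0.0537)⁴/32 = 8.164×10^-7 m⁴.
T_max = τ_allow·J/r = 8.31×10^7 × 8.164×10^-7 / 0.0269 = 2527 N·m.
ω = 2π·2890/60 = 302.6 rad/s, so P_max = T_max·ω = 7.647×10^5 W.

765 kW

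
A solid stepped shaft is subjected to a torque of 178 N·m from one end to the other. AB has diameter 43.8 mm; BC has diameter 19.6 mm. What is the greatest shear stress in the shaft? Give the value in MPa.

120 MPa

Under the same torque, τ_max = 16T/(πd³) is largest where d is smallest — segment BC (d = 19.6 mm).
τ_max = 16·178.0/(π·(0.0196)³) = 1.204×10^8 Pa.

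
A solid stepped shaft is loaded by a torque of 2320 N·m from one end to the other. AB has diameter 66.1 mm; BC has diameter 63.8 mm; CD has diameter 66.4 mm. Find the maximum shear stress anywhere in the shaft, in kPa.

Under the same torque, τ_max = 16T/(πd³) is largest where d is smallest — segment BC (d = 63.8 mm).
τ_max = 16·2320/(π·(0.0638)³) = 4.550×10^7 Pa.

45500 kPa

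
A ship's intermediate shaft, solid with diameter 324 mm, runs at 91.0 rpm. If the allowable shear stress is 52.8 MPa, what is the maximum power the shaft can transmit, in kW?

J = πd⁴/32 = π(0.324)⁴/32 = 1.082×10^-3 m⁴.
T_max = τ_allow·J/r = 5.28×10^7 × 1.082×10^-3 / 0.162 = 352600 N·m.
ω = 2π·91.0/60 = 9.529 rad/s, so P_max = T_max·ω = 3.360×10^6 W.

3360 kW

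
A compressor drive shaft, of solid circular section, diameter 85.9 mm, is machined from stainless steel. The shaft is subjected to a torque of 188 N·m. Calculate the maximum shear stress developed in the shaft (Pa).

J = πd⁴/32 = π(0.0859)⁴/32 = 5.345×10^-6 m⁴.
τ_max = T·r/J = 188.0 × 0.0430 / 5.345×10^-6 = 1.511×10^6 Pa.

1.51e6 Pa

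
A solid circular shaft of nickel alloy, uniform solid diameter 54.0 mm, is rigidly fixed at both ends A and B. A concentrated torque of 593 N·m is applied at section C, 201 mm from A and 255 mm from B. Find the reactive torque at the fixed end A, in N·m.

332 N·m

With uniform GJ and both ends fixed, compatibility θ_AC = θ_CB gives T_A·a = T_B·b, together with T_A + T_B = T₀.
T_A = T₀·b/(a+b) = 593.0·255/456.0 = 331.6 N·m; T_B = 261.4 N·m.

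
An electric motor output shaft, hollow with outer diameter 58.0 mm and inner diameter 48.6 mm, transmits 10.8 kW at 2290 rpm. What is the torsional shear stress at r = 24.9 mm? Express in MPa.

ω = 2π·2290/60 = 239.8 rad/s, so T = P/ω = 10.8×10³ / 239.8 = 45.04 N·m.
J = π(d_o⁴ − d_i⁴)/32 = π(0.0580⁴ − 0.0486⁴)/32 = 5.633×10^-7 m⁴.
Shear stress varies linearly with radius: τ = T·r/J = 45.04 × 0.0249 / 5.633×10^-7 = 1.991×10^6 Pa.

1.99 MPa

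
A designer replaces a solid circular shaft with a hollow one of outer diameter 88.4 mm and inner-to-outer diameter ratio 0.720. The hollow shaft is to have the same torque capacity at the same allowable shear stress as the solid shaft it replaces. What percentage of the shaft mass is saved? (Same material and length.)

Equal τ_max and T ⇒ the solid shaft needs d_s³ = d_o³(1−k⁴), so d_s = 88.4·(1−0.720⁴)^(1/3) = 79.64 mm.
Area ratio A_h/A_s = d_o²(1−k²)/d_s² = (1−k²)/(1−k⁴)^(2/3) = 0.5933.
Mass saving = 1 − 0.5933 = 40.7 %.

40.7 %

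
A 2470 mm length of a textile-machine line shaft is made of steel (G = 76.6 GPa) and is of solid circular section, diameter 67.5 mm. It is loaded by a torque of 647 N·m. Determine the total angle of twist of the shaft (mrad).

J = πd⁴/32 = π(0.0675)⁴/32 = 2.038×10^-6 m⁴.
θ = T·L/(G·J) = 647.0 × 2.47 / (76.6×10⁹ × 2.038×10^-6) = 0.01024 rad.

10.2 mrad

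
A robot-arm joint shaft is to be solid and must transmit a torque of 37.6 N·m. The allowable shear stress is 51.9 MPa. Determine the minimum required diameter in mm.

For a solid shaft τ_max = 16T/(πd³), so d = (16T/(π τ_allow))^(1/3) = (16·37.60/(π·5.19×10^7))^(1/3) = 0.01545 m.

15.5 mm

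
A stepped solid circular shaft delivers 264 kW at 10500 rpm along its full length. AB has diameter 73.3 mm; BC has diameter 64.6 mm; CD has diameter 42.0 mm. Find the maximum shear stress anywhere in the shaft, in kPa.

16500 kPa

ω = 2π·10500/60 = 1100 rad/s, so T = P/ω = 264×10³ / 1100 = 240.1 N·m.
Under the same torque, τ_max = 16T/(πd³) is largest where d is smallest — segment CD (d = 42.0 mm).
τ_max = 16·240.1/(π·(0.0420)³) = 1.650×10^7 Pa.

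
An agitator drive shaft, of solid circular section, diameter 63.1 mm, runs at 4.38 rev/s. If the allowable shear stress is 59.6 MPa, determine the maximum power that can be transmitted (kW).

80.9 kW

J = πd⁴/32 = π(0.0631)⁴/32 = 1.556×10^-6 m⁴.
T_max = τ_allow·J/r = 5.96×10^7 × 1.556×10^-6 / 0.0316 = 2940 N·m.
ω = 2π·4.38 = 27.52 rad/s, so P_max = T_max·ω = 8.091×10^4 W.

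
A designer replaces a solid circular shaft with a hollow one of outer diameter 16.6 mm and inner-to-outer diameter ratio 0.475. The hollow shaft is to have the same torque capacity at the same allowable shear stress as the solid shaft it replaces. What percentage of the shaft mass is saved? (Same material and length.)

Equal τ_max and T ⇒ the solid shaft needs d_s³ = d_o³(1−k⁴), so d_s = 16.6·(1−0.475⁴)^(1/3) = 16.31 mm.
Area ratio A_h/A_s = d_o²(1−k²)/d_s² = (1−k²)/(1−k⁴)^(2/3) = 0.8018.
Mass saving = 1 − 0.8018 = 19.8 %.

19.8 %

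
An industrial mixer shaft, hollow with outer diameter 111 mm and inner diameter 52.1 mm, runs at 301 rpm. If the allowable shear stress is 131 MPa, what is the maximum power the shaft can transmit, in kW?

J = π(d_o⁴ − d_i⁴)/32 = π(0.111⁴ − 0.0521⁴)/32 = 1.418×10^-5 m⁴.
T_max = τ_allow·J/r = 1.31×10^8 × 1.418×10^-5 / 0.0555 = 33470 N·m.
ω = 2π·301/60 = 31.52 rad/s, so P_max = T_max·ω = 1.055×10^6 W.

1060 kW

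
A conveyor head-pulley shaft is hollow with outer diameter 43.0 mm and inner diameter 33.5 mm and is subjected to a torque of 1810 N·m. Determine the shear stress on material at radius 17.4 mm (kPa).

149000 kPa

J = π(d_o⁴ − d_i⁴)/32 = π(0.0430⁴ − 0.0335⁴)/32 = 2.120×10^-7 m⁴.
Shear stress varies linearly with radius: τ = T·r/J = 1810 × 0.0174 / 2.120×10^-7 = 1.486×10^8 Pa.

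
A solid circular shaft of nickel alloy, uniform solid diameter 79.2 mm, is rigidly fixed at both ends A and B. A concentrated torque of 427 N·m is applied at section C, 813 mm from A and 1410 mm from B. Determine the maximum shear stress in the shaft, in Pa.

2.78e6 Pa

With uniform GJ and both ends fixed, compatibility θ_AC = θ_CB gives T_A·a = T_B·b, together with T_A + T_B = T₀.
T_A = T₀·b/(a+b) = 427.0·1410/2223 = 270.8 N·m; T_B = 156.2 N·m.
τ in each portion: τ_AC = 2.78×10^6 Pa, τ_CB = 1.60×10^6 Pa; maximum is in AC.
τ_max = T_AC·r/J = 270.8·0.0396/3.86×10^-6 = 2.777×10^6 Pa.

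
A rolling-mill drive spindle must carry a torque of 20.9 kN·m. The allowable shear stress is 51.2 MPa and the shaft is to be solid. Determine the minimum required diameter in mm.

128 mm

For a solid shaft τ_max = 16T/(πd³), so d = (16T/(π τ_allow))^(1/3) = (16·20900/(π·5.12×10^7))^(1/3) = 0.1276 m.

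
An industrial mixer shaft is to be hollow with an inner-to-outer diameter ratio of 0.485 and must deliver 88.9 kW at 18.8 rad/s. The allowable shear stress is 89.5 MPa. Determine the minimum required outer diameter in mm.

ω = 18.8 rad/s, so T = P/ω = 88.9×10³ / 18.80 = 4729 N·m.
For a hollow shaft with d_i/d_o = 0.485: τ_max = 16T/(π d_o³ (1−k⁴)), so d_o = [16T/(π τ_allow (1−k⁴))]^(1/3) = [16·4729/(π·8.95×10^7·0.9447)]^(1/3) = 0.06580 m.

65.8 mm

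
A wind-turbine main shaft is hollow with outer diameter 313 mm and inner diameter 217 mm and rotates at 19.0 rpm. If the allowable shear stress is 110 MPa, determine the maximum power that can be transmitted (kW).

J = π(d_o⁴ − d_i⁴)/32 = π(0.313⁴ − 0.217⁴)/32 = 7.246×10^-4 m⁴.
T_max = τ_allow·J/r = 1.10×10^8 × 7.246×10^-4 / 0.157 = 509300 N·m.
ω = 2π·19.0/60 = 1.990 rad/s, so P_max = T_max·ω = 1.013×10^6 W.

1010 kW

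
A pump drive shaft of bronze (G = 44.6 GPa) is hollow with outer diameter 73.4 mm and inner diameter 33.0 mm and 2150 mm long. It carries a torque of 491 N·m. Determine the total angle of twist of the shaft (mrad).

8.66 mrad

J = π(d_o⁴ − d_i⁴)/32 = π(0.0734⁴ − 0.0330⁴)/32 = 2.733×10^-6 m⁴.
θ = T·L/(G·J) = 491.0 × 2.15 / (44.6×10⁹ × 2.733×10^-6) = 8.660×10^-3 rad.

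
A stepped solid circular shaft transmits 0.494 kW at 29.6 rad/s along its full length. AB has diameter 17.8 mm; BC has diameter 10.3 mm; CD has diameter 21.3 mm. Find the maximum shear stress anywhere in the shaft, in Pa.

ω = 29.6 rad/s, so T = P/ω = 0.494×10³ / 29.60 = 16.69 N·m.
Under the same torque, τ_max = 16T/(πd³) is largest where d is smallest — segment BC (d = 10.3 mm).
τ_max = 16·16.69/(π·(0.0103)³) = 7.778×10^7 Pa.

7.78e7 Pa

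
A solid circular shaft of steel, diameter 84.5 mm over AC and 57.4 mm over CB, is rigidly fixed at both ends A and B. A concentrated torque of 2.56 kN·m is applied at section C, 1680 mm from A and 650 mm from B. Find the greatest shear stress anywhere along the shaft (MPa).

24.5 MPa

Compatibility: T_A·a/J_AC = T_B·b/J_CB with T_A + T_B = T₀.
J_AC = 5.01×10^-6 m⁴, J_CB = 1.07×10^-6 m⁴, so T_A = T₀·(J_AC/a)/((J_AC/a)+(J_CB/b)) = 1651 N·m, T_B = 908.7 N·m.
τ in each portion: τ_AC = 1.39×10^7 Pa, τ_CB = 2.45×10^7 Pa; maximum is in CB.
τ_max = T_CB·r/J = 908.7·0.0287/1.07×10^-6 = 2.447×10^7 Pa.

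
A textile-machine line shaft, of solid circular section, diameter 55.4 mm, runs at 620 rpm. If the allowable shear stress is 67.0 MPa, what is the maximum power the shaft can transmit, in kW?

145 kW

J = πd⁴/32 = π(0.0554)⁴/32 = 9.248×10^-7 m⁴.
T_max = τ_allow·J/r = 6.70×10^7 × 9.248×10^-7 / 0.0277 = 2237 N·m.
ω = 2π·620/60 = 64.93 rad/s, so P_max = T_max·ω = 1.452×10^5 W.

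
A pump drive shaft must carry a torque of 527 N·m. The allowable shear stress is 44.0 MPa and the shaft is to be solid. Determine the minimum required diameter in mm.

39.4 mm

For a solid shaft τ_max = 16T/(πd³), so d = (16T/(π τ_allow))^(1/3) = (16·527.0/(π·4.40×10^7))^(1/3) = 0.03936 m.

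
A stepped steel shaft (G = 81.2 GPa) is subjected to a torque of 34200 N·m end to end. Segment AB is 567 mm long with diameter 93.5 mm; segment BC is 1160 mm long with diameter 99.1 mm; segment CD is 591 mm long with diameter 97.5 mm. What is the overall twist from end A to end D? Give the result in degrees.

6.39°

J_AB = π(0.0935)⁴/32 = 7.50×10^-6 m⁴; J_BC = π(0.0991)⁴/32 = 9.47×10^-6 m⁴; J_CD = π(0.0975)⁴/32 = 8.87×10^-6 m⁴.
θ = (T/G)·Σ L_i/J_i = (34200/81.2×10⁹)·(0.567/7.50×10^-6 + 1.16/9.47×10^-6 + 0.591/8.87×10^-6) = 0.1115 rad.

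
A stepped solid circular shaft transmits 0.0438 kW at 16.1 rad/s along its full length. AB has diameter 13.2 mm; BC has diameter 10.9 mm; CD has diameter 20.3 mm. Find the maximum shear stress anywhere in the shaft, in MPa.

ω = 16.1 rad/s, so T = P/ω = 0.0438×10³ / 16.10 = 2.720 N·m.
Under the same torque, τ_max = 16T/(πd³) is largest where d is smallest — segment BC (d = 10.9 mm).
τ_max = 16·2.720/(π·(0.0109)³) = 1.070×10^7 Pa.

10.7 MPa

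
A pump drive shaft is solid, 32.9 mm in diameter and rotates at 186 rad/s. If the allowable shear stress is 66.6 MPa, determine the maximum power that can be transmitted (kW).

86.6 kW

J = πd⁴/32 = π(0.0329)⁴/32 = 1.150×10^-7 m⁴.
T_max = τ_allow·J/r = 6.66×10^7 × 1.150×10^-7 / 0.0164 = 465.7 N·m.
ω = 186 rad/s, so P_max = T_max·ω = 8.662×10^4 W.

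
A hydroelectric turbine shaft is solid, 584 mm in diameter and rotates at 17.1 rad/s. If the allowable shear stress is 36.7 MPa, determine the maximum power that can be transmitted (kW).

J = πd⁴/32 = π(0.584)⁴/32 = 0.01142 m⁴.
T_max = τ_allow·J/r = 3.67×10^7 × 0.01142 / 0.292 = 1.435e6 N·m.
ω = 17.1 rad/s, so P_max = T_max·ω = 2.454×10^7 W.

24500 kW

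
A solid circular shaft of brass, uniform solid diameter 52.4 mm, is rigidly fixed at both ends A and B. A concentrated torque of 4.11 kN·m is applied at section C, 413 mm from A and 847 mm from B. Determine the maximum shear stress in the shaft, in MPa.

97.8 MPa

With uniform GJ and both ends fixed, compatibility θ_AC = θ_CB gives T_A·a = T_B·b, together with T_A + T_B = T₀.
T_A = T₀·b/(a+b) = 4110·847/1260 = 2763 N·m; T_B = 1347 N·m.
τ in each portion: τ_AC = 9.78×10^7 Pa, τ_CB = 4.77×10^7 Pa; maximum is in AC.
τ_max = T_AC·r/J = 2763·0.0262/7.40×10^-7 = 9.780×10^7 Pa.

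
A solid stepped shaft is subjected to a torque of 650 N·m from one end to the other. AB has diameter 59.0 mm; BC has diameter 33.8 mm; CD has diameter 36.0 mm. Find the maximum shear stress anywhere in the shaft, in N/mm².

Under the same torque, τ_max = 16T/(πd³) is largest where d is smallest — segment BC (d = 33.8 mm).
τ_max = 16·650.0/(π·(0.0338)³) = 8.573×10^7 Pa.

85.7 N/mm²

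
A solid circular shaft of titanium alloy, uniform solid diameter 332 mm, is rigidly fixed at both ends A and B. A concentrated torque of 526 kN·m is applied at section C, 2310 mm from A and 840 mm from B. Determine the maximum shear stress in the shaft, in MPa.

With uniform GJ and both ends fixed, compatibility θ_AC = θ_CB gives T_A·a = T_B·b, together with T_A + T_B = T₀.
T_A = T₀·b/(a+b) = 526000·840/3150 = 140300 N·m; T_B = 385700 N·m.
τ in each portion: τ_AC = 1.95×10^7 Pa, τ_CB = 5.37×10^7 Pa; maximum is in CB.
τ_max = T_CB·r/J = 385700·0.166/1.19×10^-3 = 5.368×10^7 Pa.

53.7 MPa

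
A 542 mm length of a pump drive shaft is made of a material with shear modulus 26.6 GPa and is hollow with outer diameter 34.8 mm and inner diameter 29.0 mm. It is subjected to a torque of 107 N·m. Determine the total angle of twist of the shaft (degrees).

J = π(d_o⁴ − d_i⁴)/32 = π(0.0348⁴ − 0.0290⁴)/32 = 7.455×10^-8 m⁴.
θ = T·L/(G·J) = 107.0 × 0.542 / (26.6×10⁹ × 7.455×10^-8) = 0.02925 rad.

1.68°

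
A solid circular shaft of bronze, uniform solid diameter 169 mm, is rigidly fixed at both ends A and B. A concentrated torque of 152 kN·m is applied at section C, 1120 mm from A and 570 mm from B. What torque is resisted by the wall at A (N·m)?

51300 N·m

With uniform GJ and both ends fixed, compatibility θ_AC = θ_CB gives T_A·a = T_B·b, together with T_A + T_B = T₀.
T_A = T₀·b/(a+b) = 152000·570/1690 = 51270 N·m; T_B = 100700 N·m.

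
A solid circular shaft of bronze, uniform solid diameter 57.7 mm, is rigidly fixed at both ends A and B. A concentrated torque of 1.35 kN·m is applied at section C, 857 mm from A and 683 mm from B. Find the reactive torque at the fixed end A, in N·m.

With uniform GJ and both ends fixed, compatibility θ_AC = θ_CB gives T_A·a = T_B·b, together with T_A + T_B = T₀.
T_A = T₀·b/(a+b) = 1350·683/1540 = 598.7 N·m; T_B = 751.3 N·m.

599 N·m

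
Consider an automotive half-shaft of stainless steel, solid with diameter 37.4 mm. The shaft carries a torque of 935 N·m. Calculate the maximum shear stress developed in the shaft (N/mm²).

91.0 N/mm²

J = πd⁴/32 = π(0.0374)⁴/32 = 1.921×10^-7 m⁴.
τ_max = T·r/J = 935.0 × 0.0187 / 1.921×10^-7 = 9.103×10^7 Pa.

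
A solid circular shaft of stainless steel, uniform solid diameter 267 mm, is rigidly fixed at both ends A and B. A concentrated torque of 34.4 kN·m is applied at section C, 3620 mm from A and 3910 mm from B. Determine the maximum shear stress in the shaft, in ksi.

With uniform GJ and both ends fixed, compatibility θ_AC = θ_CB gives T_A·a = T_B·b, together with T_A + T_B = T₀.
T_A = T₀·b/(a+b) = 34400·3910/7530 = 17860 N·m; T_B = 16540 N·m.
τ in each portion: τ_AC = 4.78×10^6 Pa, τ_CB = 4.42×10^6 Pa; maximum is in AC.
τ_max = T_AC·r/J = 17860·0.134/4.99×10^-4 = 4.779×10^6 Pa.

0.693 ksi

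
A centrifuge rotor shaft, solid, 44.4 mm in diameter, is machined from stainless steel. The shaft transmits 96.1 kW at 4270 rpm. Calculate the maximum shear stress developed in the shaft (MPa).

12.5 MPa

ω = 2π·4270/60 = 447.2 rad/s, so T = P/ω = 96.1×10³ / 447.2 = 214.9 N·m.
J = πd⁴/32 = π(0.0444)⁴/32 = 3.815×10^-7 m⁴.
τ_max = T·r/J = 214.9 × 0.0222 / 3.815×10^-7 = 1.251×10^7 Pa.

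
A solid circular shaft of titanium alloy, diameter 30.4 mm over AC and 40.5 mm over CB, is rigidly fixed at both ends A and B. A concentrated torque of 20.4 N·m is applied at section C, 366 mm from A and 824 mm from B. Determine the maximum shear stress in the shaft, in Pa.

Compatibility: T_A·a/J_AC = T_B·b/J_CB with T_A + T_B = T₀.
J_AC = 8.38×10^-8 m⁴, J_CB = 2.64×10^-7 m⁴, so T_A = T₀·(J_AC/a)/((J_AC/a)+(J_CB/b)) = 8.503 N·m, T_B = 11.90 N·m.
τ in each portion: τ_AC = 1.54×10^6 Pa, τ_CB = 9.12×10^5 Pa; maximum is in AC.
τ_max = T_AC·r/J = 8.503·0.0152/8.38×10^-8 = 1.541×10^6 Pa.

1.54e6 Pa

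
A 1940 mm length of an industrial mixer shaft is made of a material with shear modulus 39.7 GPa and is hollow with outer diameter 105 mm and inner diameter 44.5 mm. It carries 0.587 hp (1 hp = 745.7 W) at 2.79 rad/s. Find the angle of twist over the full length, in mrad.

ω = 2.79 rad/s, so T = P/ω = 0.587×745.7 / 2.790 = 156.9 N·m.
J = π(d_o⁴ − d_i⁴)/32 = π(0.105⁴ − 0.0445⁴)/32 = 1.155×10^-5 m⁴.
θ = T·L/(G·J) = 156.9 × 1.94 / (39.7×10⁹ × 1.155×10^-5) = 6.639×10^-4 rad.

0.664 mrad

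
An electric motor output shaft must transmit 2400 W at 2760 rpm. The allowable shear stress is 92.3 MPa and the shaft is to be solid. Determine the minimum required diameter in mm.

ω = 2π·2760/60 = 289.0 rad/s, so T = P/ω = 2400 / 289.0 = 8.304 N·m.
For a solid shaft τ_max = 16T/(πd³), so d = (16T/(π τ_allow))^(1/3) = (16·8.304/(π·9.23×10^7))^(1/3) = 0.007709 m.

7.71 mm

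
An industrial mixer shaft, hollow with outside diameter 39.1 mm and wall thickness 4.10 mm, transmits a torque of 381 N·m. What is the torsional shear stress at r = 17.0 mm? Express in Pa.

J = π(d_o⁴ − d_i⁴)/32 = π(0.0391⁴ − 0.0309⁴)/32 = 1.400×10^-7 m⁴.
Shear stress varies linearly with radius: τ = T·r/J = 381.0 × 0.0170 / 1.400×10^-7 = 4.628×10^7 Pa.

4.63e7 Pa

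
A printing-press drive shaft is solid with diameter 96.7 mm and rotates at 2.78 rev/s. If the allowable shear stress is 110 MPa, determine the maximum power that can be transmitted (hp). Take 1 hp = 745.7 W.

J = πd⁴/32 = π(0.0967)⁴/32 = 8.584×10^-6 m⁴.
T_max = τ_allow·J/r = 1.10×10^8 × 8.584×10^-6 / 0.0484 = 19530 N·m.
ω = 2π·2.78 = 17.47 rad/s, so P_max = T_max·ω = 3.411×10^5 W.

457 hp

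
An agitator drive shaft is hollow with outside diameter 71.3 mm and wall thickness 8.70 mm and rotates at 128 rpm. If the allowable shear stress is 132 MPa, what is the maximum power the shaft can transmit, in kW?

J = π(d_o⁴ − d_i⁴)/32 = π(0.0713⁴ − 0.0539⁴)/32 = 1.709×10^-6 m⁴.
T_max = τ_allow·J/r = 1.32×10^8 × 1.709×10^-6 / 0.0357 = 6326 N·m.
ω = 2π·128/60 = 13.40 rad/s, so P_max = T_max·ω = 8.480×10^4 W.

84.8 kW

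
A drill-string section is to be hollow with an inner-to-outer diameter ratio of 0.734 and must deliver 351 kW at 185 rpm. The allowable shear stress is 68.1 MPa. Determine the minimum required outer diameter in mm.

124 mm

ω = 2π·185/60 = 19.37 rad/s, so T = P/ω = 351×10³ / 19.37 = 18120 N·m.
For a hollow shaft with d_i/d_o = 0.734: τ_max = 16T/(π d_o³ (1−k⁴)), so d_o = [16T/(π τ_allow (1−k⁴))]^(1/3) = [16·18120/(π·6.81×10^7·0.7097)]^(1/3) = 0.1241 m.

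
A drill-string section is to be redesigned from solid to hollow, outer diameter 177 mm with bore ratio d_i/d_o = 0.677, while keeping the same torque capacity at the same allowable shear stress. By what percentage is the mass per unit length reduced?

Equal τ_max and T ⇒ the solid shaft needs d_s³ = d_o³(1−k⁴), so d_s = 177·(1−0.677⁴)^(1/3) = 163.6 mm.
Area ratio A_h/A_s = d_o²(1−k²)/d_s² = (1−k²)/(1−k⁴)^(2/3) = 0.6339.
Mass saving = 1 − 0.6339 = 36.6 %.

36.6 %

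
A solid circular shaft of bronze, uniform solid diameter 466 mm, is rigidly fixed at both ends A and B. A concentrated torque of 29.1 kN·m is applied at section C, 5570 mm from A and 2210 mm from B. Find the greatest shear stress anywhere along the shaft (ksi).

With uniform GJ and both ends fixed, compatibility θ_AC = θ_CB gives T_A·a = T_B·b, together with T_A + T_B = T₀.
T_A = T₀·b/(a+b) = 29100·2210/7780 = 8266 N·m; T_B = 20830 N·m.
τ in each portion: τ_AC = 4.16×10^5 Pa, τ_CB = 1.05×10^6 Pa; maximum is in CB.
τ_max = T_CB·r/J = 20830·0.233/4.63×10^-3 = 1.049×10^6 Pa.

0.152 ksi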